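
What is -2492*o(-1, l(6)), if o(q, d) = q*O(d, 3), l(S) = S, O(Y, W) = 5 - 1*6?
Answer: -2492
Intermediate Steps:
O(Y, W) = -1 (O(Y, W) = 5 - 6 = -1)
o(q, d) = -q (o(q, d) = q*(-1) = -q)
-2492*o(-1, l(6)) = -(-2492)*(-1) = -2492*1 = -2492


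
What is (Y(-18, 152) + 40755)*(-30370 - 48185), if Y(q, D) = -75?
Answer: -3195617400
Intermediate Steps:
(Y(-18, 152) + 40755)*(-30370 - 48185) = (-75 + 40755)*(-30370 - 48185) = 40680*(-78555) = -3195617400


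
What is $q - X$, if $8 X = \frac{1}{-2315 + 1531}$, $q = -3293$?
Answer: $- \frac{20653695}{6272} \approx -3293.0$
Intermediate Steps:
$X = - \frac{1}{6272}$ ($X = \frac{1}{8 \left(-2315 + 1531\right)} = \frac{1}{8 \left(-784\right)} = \frac{1}{8} \left(- \frac{1}{784}\right) = - \frac{1}{6272} \approx -0.00015944$)
$q - X = -3293 - - \frac{1}{6272} = -3293 + \frac{1}{6272} = - \frac{20653695}{6272}$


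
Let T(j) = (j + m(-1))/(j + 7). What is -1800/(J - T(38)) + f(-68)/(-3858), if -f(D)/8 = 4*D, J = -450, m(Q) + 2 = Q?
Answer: 26835784/7825953 ≈ 3.4291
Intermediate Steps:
m(Q) = -2 + Q
f(D) = -32*D
T(j) = (-3 + j)/(7 + j) (T(j) = (j + (-2 - 1))/(j + 7) = (j - 3)/(7 + j) = (-3 + j)/(7 + j))
-1800/(J - T(38)) + f(-68)/(-3858) = -1800/(-450 - (-3 + 38)/(7 + 38)) - 32*(-68)/(-3858) = -1800/(-450 - 35/45) + 2176*(-1/3858) = -1800/(-450 - 35/45) - 1088/1929 = -1800/(-450 - 1*7/9) - 1088/1929 = -1800/(-450 - 7/9) - 1088/1929 = -1800/(-4057/9) - 1088/1929 = -1800*(-9/4057) - 1088/1929 = 16200/4057 - 1088/1929 = 26835784/7825953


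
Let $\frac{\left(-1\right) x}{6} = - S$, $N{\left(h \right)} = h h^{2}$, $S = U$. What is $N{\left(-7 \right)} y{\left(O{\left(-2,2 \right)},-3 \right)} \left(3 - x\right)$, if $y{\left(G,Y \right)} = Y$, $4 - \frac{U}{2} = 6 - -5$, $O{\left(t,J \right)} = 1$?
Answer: $89523$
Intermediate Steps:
$U = -14$ ($U = 8 - 2 \left(6 - -5\right) = 8 - 2 \left(6 + 5\right) = 8 - 22 = -14$)
$S = -14$
$N{\left(h \right)} = h^{3}$
$x = -84$ ($x = - 6 \left(\left(-1\right) \left(-14\right)\right) = \left(-6\right) 14 = -84$)
$N{\left(-7 \right)} y{\left(O{\left(-2,2 \right)},-3 \right)} \left(3 - x\right) = \left(-7\right)^{3} \left(-3\right) \left(3 - -84\right) = \left(-343\right) \left(-3\right) \left(3 + 84\right) = 1029 \cdot 87 = 89523$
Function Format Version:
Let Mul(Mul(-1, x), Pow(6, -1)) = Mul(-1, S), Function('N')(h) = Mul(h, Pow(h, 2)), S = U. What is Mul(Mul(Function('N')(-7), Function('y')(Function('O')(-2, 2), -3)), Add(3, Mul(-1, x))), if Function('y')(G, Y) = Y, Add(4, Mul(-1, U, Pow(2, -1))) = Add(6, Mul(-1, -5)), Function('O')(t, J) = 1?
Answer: 89523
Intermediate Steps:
U = -14 (U = Add(8, Mul(-2, Add(6, Mul(-1, -5)))) = Add(8, Mul(-2, Add(6, 5))) = Add(8, Mul(-2, 11)) = Add(8, -22) = -14)
S = -14
Function('N')(h) = Pow(h, 3)
x = -84 (x = Mul(-6, Mul(-1, -14)) = Mul(-6, 14) = -84)
Mul(Mul(Function('N')(-7), Function('y')(Function('O')(-2, 2), -3)), Add(3, Mul(-1, x))) = Mul(Mul(Pow(-7, 3), -3), Add(3, Mul(-1, -84))) = Mul(Mul(-343, -3), Add(3, 84)) = Mul(1029, 87) = 89523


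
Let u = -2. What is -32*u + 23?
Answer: 87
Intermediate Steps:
-32*u + 23 = -32*(-2) + 23 = 64 + 23 = 87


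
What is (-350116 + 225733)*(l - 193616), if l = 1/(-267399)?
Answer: 2146548942310885/89133 ≈ 2.4083e+10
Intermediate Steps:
l = -1/267399 ≈ -3.7397e-6
(-350116 + 225733)*(l - 193616) = (-350116 + 225733)*(-1/267399 - 193616) = -124383*(-51772724785/267399) = 2146548942310885/89133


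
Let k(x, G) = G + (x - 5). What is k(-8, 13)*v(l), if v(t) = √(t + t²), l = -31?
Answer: 0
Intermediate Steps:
k(x, G) = -5 + G + x (k(x, G) = G + (-5 + x) = -5 + G + x)
k(-8, 13)*v(l) = (-5 + 13 - 8)*√(-31*(1 - 31)) = 0*√(-31*(-30)) = 0*√930 = 0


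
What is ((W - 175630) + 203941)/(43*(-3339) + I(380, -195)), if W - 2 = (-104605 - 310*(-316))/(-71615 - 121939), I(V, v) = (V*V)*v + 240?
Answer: -1826700349/1825945660566 ≈ -0.0010004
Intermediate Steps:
I(V, v) = 240 + v*V² (I(V, v) = V²*v + 240 = v*V² + 240 = 240 + v*V²)
W = 131251/64518 (W = 2 + (-104605 - 310*(-316))/(-71615 - 121939) = 2 + (-104605 + 97960)/(-193554) = 2 - 6645*(-1/193554) = 2 + 2215/64518 = 131251/64518 ≈ 2.0343)
((W - 175630) + 203941)/(43*(-3339) + I(380, -195)) = ((131251/64518 - 175630) + 203941)/(43*(-3339) + (240 - 195*380²)) = (-11331165089/64518 + 203941)/(-143577 + (240 - 195*144400)) = 1826700349/(64518*(-143577 + (240 - 28158000))) = 1826700349/(64518*(-143577 - 28157760)) = (1826700349/64518)/(-28301337) = (1826700349/64518)*(-1/28301337) = -1826700349/1825945660566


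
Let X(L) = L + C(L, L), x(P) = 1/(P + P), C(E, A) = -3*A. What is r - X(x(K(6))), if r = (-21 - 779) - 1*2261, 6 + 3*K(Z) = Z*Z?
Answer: -30609/10 ≈ -3060.9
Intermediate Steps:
K(Z) = -2 + Z**2/3 (K(Z) = -2 + (Z*Z)/3 = -2 + Z**2/3)
x(P) = 1/(2*P)
X(L) = -2*L (X(L) = L - 3*L = -2*L)
r = -3061 (r = -800 - 2261 = -3061)
r - X(x(K(6))) = -3061 - (-2)*1/(2*(-2 + (1/3)*6**2)) = -3061 - (-2)*1/(2*(-2 + (1/3)*36)) = -3061 - (-2)*1/(2*(-2 + 12)) = -3061 - (-2)*(1/2)/10 = -3061 - (-2)*(1/2)*(1/10) = -3061 - (-2)/20 = -3061 - 1*(-1/10) = -3061 + 1/10 = -30609/10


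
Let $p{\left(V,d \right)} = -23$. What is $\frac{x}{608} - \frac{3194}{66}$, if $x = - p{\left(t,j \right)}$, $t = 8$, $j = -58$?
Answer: $- \frac{970217}{20064} \approx -48.356$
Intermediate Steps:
$x = 23$ ($x = \left(-1\right) \left(-23\right) = 23$)
$\frac{x}{608} - \frac{3194}{66} = \frac{23}{608} - \frac{3194}{66} = 23 \cdot \frac{1}{608} - \frac{1597}{33} = \frac{23}{608} - \frac{1597}{33} = - \frac{970217}{20064}$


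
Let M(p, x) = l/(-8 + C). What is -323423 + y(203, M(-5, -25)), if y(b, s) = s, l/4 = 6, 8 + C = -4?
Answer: -1617121/5 ≈ -3.2342e+5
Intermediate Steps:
C = -12 (C = -8 - 4 = -12)
l = 24 (l = 4*6 = 24)
M(p, x) = -6/5 (M(p, x) = 24/(-8 - 12) = 24/(-20) = -1/20*24 = -6/5)
-323423 + y(203, M(-5, -25)) = -323423 - 6/5 = -1617121/5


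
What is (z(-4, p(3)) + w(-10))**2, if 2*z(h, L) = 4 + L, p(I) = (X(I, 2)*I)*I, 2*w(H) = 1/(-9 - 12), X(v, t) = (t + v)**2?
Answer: 5779216/441 ≈ 13105.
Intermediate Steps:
w(H) = -1/42 (w(H) = 1/(2*(-9 - 12)) = (1/2)/(-21) = (1/2)*(-1/21) = -1/42)
p(I) = I**2*(2 + I)**2 (p(I) = ((2 + I)**2*I)*I = (I*(2 + I)**2)*I = I**2*(2 + I)**2)
z(h, L) = 2 + L/2 (z(h, L) = (4 + L)/2 = 2 + L/2)
(z(-4, p(3)) + w(-10))**2 = ((2 + (3**2*(2 + 3)**2)/2) - 1/42)**2 = ((2 + (9*5**2)/2) - 1/42)**2 = ((2 + (9*25)/2) - 1/42)**2 = ((2 + (1/2)*225) - 1/42)**2 = ((2 + 225/2) - 1/42)**2 = (229/2 - 1/42)**2 = (2404/21)**2 = 5779216/441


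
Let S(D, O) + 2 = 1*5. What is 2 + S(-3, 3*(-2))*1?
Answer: 5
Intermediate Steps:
S(D, O) = 3 (S(D, O) = -2 + 1*5 = -2 + 5 = 3)
2 + S(-3, 3*(-2))*1 = 2 + 3*1 = 2 + 3 = 5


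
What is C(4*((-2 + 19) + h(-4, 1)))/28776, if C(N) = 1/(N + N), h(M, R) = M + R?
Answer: 1/3222912 ≈ 3.1028e-7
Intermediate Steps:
C(N) = 1/(2*N)
C(4*((-2 + 19) + h(-4, 1)))/28776 = (1/(2*((4*((-2 + 19) + (-4 + 1))))))/28776 = (1/(2*((4*(17 - 3)))))*(1/28776) = (1/(2*((4*14))))*(1/28776) = ((½)/56)*(1/28776) = ((½)*(1/56))*(1/28776) = (1/112)*(1/28776) = 1/3222912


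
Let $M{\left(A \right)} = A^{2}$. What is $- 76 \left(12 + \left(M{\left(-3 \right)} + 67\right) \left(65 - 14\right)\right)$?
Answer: $-295488$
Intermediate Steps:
$- 76 \left(12 + \left(M{\left(-3 \right)} + 67\right) \left(65 - 14\right)\right) = - 76 \left(12 + \left(\left(-3\right)^{2} + 67\right) \left(65 - 14\right)\right) = - 76 \left(12 + \left(9 + 67\right) \left(65 - 14\right)\right) = - 76 \left(12 + 76 \cdot 51\right) = - 76 \left(12 + 3876\right) = \left(-76\right) 3888 = -295488$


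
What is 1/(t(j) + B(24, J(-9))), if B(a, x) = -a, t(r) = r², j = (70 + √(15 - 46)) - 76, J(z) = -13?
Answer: I/(-19*I + 12*√31) ≈ -0.0039378 + 0.013847*I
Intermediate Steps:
j = -6 + I*√31 (j = (70 + √(-31)) - 76 = (70 + I*√31) - 76 = -6 + I*√31 ≈ -6.0 + 5.5678*I)
1/(t(j) + B(24, J(-9))) = 1/((-6 + I*√31)² - 1*24) = 1/((-6 + I*√31)² - 24) = 1/(-24 + (-6 + I*√31)²)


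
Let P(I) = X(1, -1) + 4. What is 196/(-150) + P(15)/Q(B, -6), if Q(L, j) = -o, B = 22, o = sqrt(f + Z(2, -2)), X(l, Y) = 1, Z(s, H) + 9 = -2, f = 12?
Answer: -473/75 ≈ -6.3067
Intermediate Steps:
Z(s, H) = -11 (Z(s, H) = -9 - 2 = -11)
o = 1 (o = sqrt(12 - 11) = sqrt(1) = 1)
P(I) = 5 (P(I) = 1 + 4 = 5)
Q(L, j) = -1 (Q(L, j) = -1*1 = -1)
196/(-150) + P(15)/Q(B, -6) = 196/(-150) + 5/(-1) = 196*(-1/150) + 5*(-1) = -98/75 - 5 = -473/75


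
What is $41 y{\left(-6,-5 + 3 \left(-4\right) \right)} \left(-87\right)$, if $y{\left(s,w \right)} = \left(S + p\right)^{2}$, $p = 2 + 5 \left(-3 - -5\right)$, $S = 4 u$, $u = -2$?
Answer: $-57072$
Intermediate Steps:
$S = -8$ ($S = 4 \left(-2\right) = -8$)
$p = 12$ ($p = 2 + 5 \left(-3 + 5\right) = 2 + 5 \cdot 2 = 2 + 10 = 12$)
$y{\left(s,w \right)} = 16$ ($y{\left(s,w \right)} = \left(-8 + 12\right)^{2} = 4^{2} = 16$)
$41 y{\left(-6,-5 + 3 \left(-4\right) \right)} \left(-87\right) = 41 \cdot 16 \left(-87\right) = 656 \left(-87\right) = -57072$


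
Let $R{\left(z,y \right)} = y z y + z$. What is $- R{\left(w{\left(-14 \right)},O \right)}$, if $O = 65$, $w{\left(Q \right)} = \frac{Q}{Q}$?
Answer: $-4226$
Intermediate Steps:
$w{\left(Q \right)} = 1$
$R{\left(z,y \right)} = z + z y^{2}$ ($R{\left(z,y \right)} = z y^{2} + z = z + z y^{2}$)
$- R{\left(w{\left(-14 \right)},O \right)} = - 1 \left(1 + 65^{2}\right) = - 1 \left(1 + 4225\right) = - 1 \cdot 4226 = \left(-1\right) 4226 = -4226$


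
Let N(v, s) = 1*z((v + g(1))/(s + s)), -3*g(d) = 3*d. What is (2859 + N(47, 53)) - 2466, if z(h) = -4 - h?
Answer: 20594/53 ≈ 388.57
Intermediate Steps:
g(d) = -d
N(v, s) = -4 - (-1 + v)/(2*s) (N(v, s) = 1*(-4 - (v - 1*1)/(s + s)) = 1*(-4 - (v - 1)/(2*s)) = 1*(-4 - (-1 + v)*1/(2*s)) = 1*(-4 - (-1 + v)/(2*s)) = -4 - (-1 + v)/(2*s))
(2859 + N(47, 53)) - 2466 = (2859 + (1/2)*(1 - 1*47 - 8*53)/53) - 2466 = (2859 + (1/2)*(1/53)*(1 - 47 - 424)) - 2466 = (2859 + (1/2)*(1/53)*(-470)) - 2466 = (2859 - 235/53) - 2466 = 151292/53 - 2466 = 20594/53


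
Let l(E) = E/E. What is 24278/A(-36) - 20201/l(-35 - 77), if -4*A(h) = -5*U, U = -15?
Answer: -1612187/75 ≈ -21496.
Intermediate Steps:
l(E) = 1
A(h) = -75/4 (A(h) = -(-5)*(-15)/4 = -1/4*75 = -75/4)
24278/A(-36) - 20201/l(-35 - 77) = 24278/(-75/4) - 20201/1 = 24278*(-4/75) - 20201*1 = -97112/75 - 20201 = -1612187/75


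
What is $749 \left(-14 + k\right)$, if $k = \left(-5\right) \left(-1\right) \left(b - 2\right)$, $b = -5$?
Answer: $-36701$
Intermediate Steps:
$k = -35$ ($k = \left(-5\right) \left(-1\right) \left(-5 - 2\right) = 5 \left(-7\right) = -35$)
$749 \left(-14 + k\right) = 749 \left(-14 - 35\right) = 749 \left(-49\right) = -36701$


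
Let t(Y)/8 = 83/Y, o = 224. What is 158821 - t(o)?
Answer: 4446905/28 ≈ 1.5882e+5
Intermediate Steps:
t(Y) = 664/Y (t(Y) = 8*(83/Y) = 664/Y)
158821 - t(o) = 158821 - 664/224 = 158821 - 1*83/28 = 158821 - 83/28 = 4446905/28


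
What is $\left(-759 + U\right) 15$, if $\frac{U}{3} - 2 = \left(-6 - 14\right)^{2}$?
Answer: $6705$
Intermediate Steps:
$U = 1206$ ($U = 6 + 3 \left(-6 - 14\right)^{2} = 6 + 3 \left(-20\right)^{2} = 6 + 3 \cdot 400 = 6 + 1200 = 1206$)
$\left(-759 + U\right) 15 = \left(-759 + 1206\right) 15 = 447 \cdot 15 = 6705$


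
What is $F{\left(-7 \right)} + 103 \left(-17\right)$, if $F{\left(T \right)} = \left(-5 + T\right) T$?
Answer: $-1667$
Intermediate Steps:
$F{\left(T \right)} = T \left(-5 + T\right)$
$F{\left(-7 \right)} + 103 \left(-17\right) = - 7 \left(-5 - 7\right) + 103 \left(-17\right) = \left(-7\right) \left(-12\right) - 1751 = 84 - 1751 = -1667$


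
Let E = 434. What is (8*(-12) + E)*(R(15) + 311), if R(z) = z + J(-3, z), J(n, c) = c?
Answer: 115258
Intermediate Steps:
R(z) = 2*z (R(z) = z + z = 2*z)
(8*(-12) + E)*(R(15) + 311) = (8*(-12) + 434)*(2*15 + 311) = (-96 + 434)*(30 + 311) = 338*341 = 115258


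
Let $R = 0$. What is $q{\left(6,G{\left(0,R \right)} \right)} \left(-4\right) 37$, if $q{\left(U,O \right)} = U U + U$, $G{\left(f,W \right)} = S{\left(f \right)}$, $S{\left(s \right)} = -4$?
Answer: $-6216$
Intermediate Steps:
$G{\left(f,W \right)} = -4$
$q{\left(U,O \right)} = U + U^{2}$ ($q{\left(U,O \right)} = U^{2} + U = U + U^{2}$)
$q{\left(6,G{\left(0,R \right)} \right)} \left(-4\right) 37 = 6 \left(1 + 6\right) \left(-4\right) 37 = 6 \cdot 7 \left(-4\right) 37 = 42 \left(-4\right) 37 = \left(-168\right) 37 = -6216$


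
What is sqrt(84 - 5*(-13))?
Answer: sqrt(149) ≈ 12.207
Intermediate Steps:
sqrt(84 - 5*(-13)) = sqrt(84 + 65) = sqrt(149)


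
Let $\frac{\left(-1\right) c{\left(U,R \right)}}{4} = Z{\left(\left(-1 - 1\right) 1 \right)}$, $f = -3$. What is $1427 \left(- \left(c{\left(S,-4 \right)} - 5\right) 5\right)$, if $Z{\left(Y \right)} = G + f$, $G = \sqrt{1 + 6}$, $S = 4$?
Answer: $-49945 + 28540 \sqrt{7} \approx 25565.0$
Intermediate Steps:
$G = \sqrt{7} \approx 2.6458$
$Z{\left(Y \right)} = -3 + \sqrt{7}$ ($Z{\left(Y \right)} = \sqrt{7} - 3 = -3 + \sqrt{7}$)
$c{\left(U,R \right)} = 12 - 4 \sqrt{7}$ ($c{\left(U,R \right)} = - 4 \left(-3 + \sqrt{7}\right) = 12 - 4 \sqrt{7}$)
$1427 \left(- \left(c{\left(S,-4 \right)} - 5\right) 5\right) = 1427 \left(- \left(\left(12 - 4 \sqrt{7}\right) - 5\right) 5\right) = 1427 \left(- \left(7 - 4 \sqrt{7}\right) 5\right) = 1427 \left(- (35 - 20 \sqrt{7})\right) = 1427 \left(-35 + 20 \sqrt{7}\right) = -49945 + 28540 \sqrt{7}$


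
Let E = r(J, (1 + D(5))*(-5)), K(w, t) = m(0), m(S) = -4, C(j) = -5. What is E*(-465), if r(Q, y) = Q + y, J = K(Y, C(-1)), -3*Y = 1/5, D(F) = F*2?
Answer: 27435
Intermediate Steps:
D(F) = 2*F
Y = -1/15 (Y = -1/(3*5) = -⅓*⅕ = -1/15 ≈ -0.066667)
K(w, t) = -4
J = -4
E = -59 (E = -4 + (1 + 2*5)*(-5) = -4 + (1 + 10)*(-5) = -4 + 11*(-5) = -4 - 55 = -59)
E*(-465) = -59*(-465) = 27435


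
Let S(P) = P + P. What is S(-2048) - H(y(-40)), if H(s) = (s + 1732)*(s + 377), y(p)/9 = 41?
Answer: -1571442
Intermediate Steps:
S(P) = 2*P
y(p) = 369 (y(p) = 9*41 = 369)
H(s) = (377 + s)*(1732 + s) (H(s) = (1732 + s)*(377 + s) = (377 + s)*(1732 + s))
S(-2048) - H(y(-40)) = 2*(-2048) - (652964 + 369**2 + 2109*369) = -4096 - (652964 + 136161 + 778221) = -4096 - 1*1567346 = -4096 - 1567346 = -1571442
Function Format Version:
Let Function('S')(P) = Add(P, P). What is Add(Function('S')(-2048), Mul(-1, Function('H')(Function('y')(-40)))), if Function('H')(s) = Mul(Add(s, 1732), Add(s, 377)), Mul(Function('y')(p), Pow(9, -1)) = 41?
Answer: -1571442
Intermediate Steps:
Function('S')(P) = Mul(2, P)
Function('y')(p) = 369 (Function('y')(p) = Mul(9, 41) = 369)
Function('H')(s) = Mul(Add(377, s), Add(1732, s)) (Function('H')(s) = Mul(Add(1732, s), Add(377, s)) = Mul(Add(377, s), Add(1732, s)))
Add(Function('S')(-2048), Mul(-1, Function('H')(Function('y')(-40)))) = Add(Mul(2, -2048), Mul(-1, Add(652964, Pow(369, 2), Mul(2109, 369)))) = Add(-4096, Mul(-1, Add(652964, 136161, 778221))) = Add(-4096, Mul(-1, 1567346)) = Add(-4096, -1567346) = -1571442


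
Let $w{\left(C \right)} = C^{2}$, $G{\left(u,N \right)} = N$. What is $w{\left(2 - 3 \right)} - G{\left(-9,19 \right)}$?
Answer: $-18$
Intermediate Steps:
$w{\left(2 - 3 \right)} - G{\left(-9,19 \right)} = \left(2 - 3\right)^{2} - 19 = \left(-1\right)^{2} - 19 = 1 - 19 = -18$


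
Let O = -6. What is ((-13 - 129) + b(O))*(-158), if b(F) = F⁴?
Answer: -182332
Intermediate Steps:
((-13 - 129) + b(O))*(-158) = ((-13 - 129) + (-6)⁴)*(-158) = (-142 + 1296)*(-158) = 1154*(-158) = -182332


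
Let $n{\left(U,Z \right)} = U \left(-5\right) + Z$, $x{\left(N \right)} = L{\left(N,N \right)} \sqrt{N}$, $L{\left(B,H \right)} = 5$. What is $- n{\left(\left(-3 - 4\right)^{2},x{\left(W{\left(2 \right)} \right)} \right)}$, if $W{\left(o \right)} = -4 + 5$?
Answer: $240$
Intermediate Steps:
$W{\left(o \right)} = 1$
$x{\left(N \right)} = 5 \sqrt{N}$
$n{\left(U,Z \right)} = Z - 5 U$ ($n{\left(U,Z \right)} = - 5 U + Z = Z - 5 U$)
$- n{\left(\left(-3 - 4\right)^{2},x{\left(W{\left(2 \right)} \right)} \right)} = - (5 \sqrt{1} - 5 \left(-3 - 4\right)^{2}) = - (5 \cdot 1 - 5 \left(-7\right)^{2}) = - (5 - 245) = \left(-1\right) \left(-240\right) = 240$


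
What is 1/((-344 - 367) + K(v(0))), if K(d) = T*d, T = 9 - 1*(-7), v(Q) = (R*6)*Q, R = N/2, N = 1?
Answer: -1/711 ≈ -0.0014065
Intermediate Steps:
R = ½ (R = 1/2 = 1*(½) = ½ ≈ 0.50000)
v(Q) = 3*Q (v(Q) = ((½)*6)*Q = 3*Q)
T = 16 (T = 9 + 7 = 16)
K(d) = 16*d
1/((-344 - 367) + K(v(0))) = 1/((-344 - 367) + 16*(3*0)) = 1/(-711 + 16*0) = 1/(-711 + 0) = 1/(-711) = -1/711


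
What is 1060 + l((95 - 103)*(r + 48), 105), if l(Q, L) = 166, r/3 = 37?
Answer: 1226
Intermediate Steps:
r = 111 (r = 3*37 = 111)
1060 + l((95 - 103)*(r + 48), 105) = 1060 + 166 = 1226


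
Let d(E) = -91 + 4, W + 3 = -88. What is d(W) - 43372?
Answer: -43459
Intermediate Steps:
W = -91 (W = -3 - 88 = -91)
d(E) = -87
d(W) - 43372 = -87 - 43372 = -43459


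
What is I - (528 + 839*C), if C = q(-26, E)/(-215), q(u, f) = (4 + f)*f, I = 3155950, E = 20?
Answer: 135763690/43 ≈ 3.1573e+6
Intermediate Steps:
q(u, f) = f*(4 + f)
C = -96/43 (C = (20*(4 + 20))/(-215) = (20*24)*(-1/215) = 480*(-1/215) = -96/43 ≈ -2.2326)
I - (528 + 839*C) = 3155950 - (528 + 839*(-96/43)) = 3155950 - (528 - 80544/43) = 3155950 - 1*(-57840/43) = 3155950 + 57840/43 = 135763690/43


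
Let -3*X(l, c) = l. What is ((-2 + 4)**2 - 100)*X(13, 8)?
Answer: 416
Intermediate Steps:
X(l, c) = -l/3
((-2 + 4)**2 - 100)*X(13, 8) = ((-2 + 4)**2 - 100)*(-1/3*13) = (2**2 - 100)*(-13/3) = (4 - 100)*(-13/3) = -96*(-13/3) = 416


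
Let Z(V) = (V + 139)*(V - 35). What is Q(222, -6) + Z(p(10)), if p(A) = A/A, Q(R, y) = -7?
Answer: -4767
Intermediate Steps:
p(A) = 1
Z(V) = (-35 + V)*(139 + V) (Z(V) = (139 + V)*(-35 + V) = (-35 + V)*(139 + V))
Q(222, -6) + Z(p(10)) = -7 + (-4865 + 1² + 104*1) = -7 + (-4865 + 1 + 104) = -7 - 4760 = -4767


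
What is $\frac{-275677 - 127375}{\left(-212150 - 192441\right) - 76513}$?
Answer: $\frac{7751}{9252} \approx 0.83776$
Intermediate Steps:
$\frac{-275677 - 127375}{\left(-212150 - 192441\right) - 76513} = - \frac{403052}{\left(-212150 - 192441\right) - 76513} = - \frac{403052}{-404591 - 76513} = - \frac{403052}{-481104} = \left(-403052\right) \left(- \frac{1}{481104}\right) = \frac{7751}{9252}$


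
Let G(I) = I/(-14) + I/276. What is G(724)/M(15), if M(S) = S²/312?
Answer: -2465944/36225 ≈ -68.073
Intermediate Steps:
M(S) = S²/312 (M(S) = S²*(1/312) = S²/312)
G(I) = -131*I/1932 (G(I) = I*(-1/14) + I*(1/276) = -I/14 + I/276 = -131*I/1932)
G(724)/M(15) = (-131/1932*724)/(((1/312)*15²)) = -23711/(483*((1/312)*225)) = -23711/(483*75/104) = -23711/483*104/75 = -2465944/36225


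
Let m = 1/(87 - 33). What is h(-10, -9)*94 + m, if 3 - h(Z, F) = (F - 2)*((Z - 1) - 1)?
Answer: -654803/54 ≈ -12126.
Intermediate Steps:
m = 1/54 ≈ 0.018519
h(Z, F) = 3 - (-2 + F)*(-2 + Z) (h(Z, F) = 3 - (F - 2)*((Z - 1) - 1) = 3 - (-2 + F)*((-1 + Z) - 1) = 3 - (-2 + F)*(-2 + Z))
h(-10, -9)*94 + m = (-1 + 2*(-9) + 2*(-10) - 1*(-9)*(-10))*94 + 1/54 = (-1 - 18 - 20 - 90)*94 + 1/54 = -129*94 + 1/54 = -12126 + 1/54 = -654803/54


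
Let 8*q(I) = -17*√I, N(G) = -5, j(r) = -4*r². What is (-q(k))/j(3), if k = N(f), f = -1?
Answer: -17*I*√5/288 ≈ -0.13199*I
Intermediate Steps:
k = -5
q(I) = -17*√I/8 (q(I) = (-17*√I)/8 = -17*√I/8)
(-q(k))/j(3) = (-(-17)*√(-5)/8)/((-4*3²)) = (-(-17)*I*√5/8)/((-4*9)) = -(-17)*I*√5/8/(-36) = (17*I*√5/8)*(-1/36) = -17*I*√5/288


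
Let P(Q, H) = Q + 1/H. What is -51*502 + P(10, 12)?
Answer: -307103/12 ≈ -25592.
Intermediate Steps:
-51*502 + P(10, 12) = -51*502 + (10 + 1/12) = -25602 + (10 + 1/12) = -25602 + 121/12 = -307103/12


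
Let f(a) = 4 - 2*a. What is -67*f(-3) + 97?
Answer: -573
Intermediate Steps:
-67*f(-3) + 97 = -67*(4 - 2*(-3)) + 97 = -67*(4 + 6) + 97 = -67*10 + 97 = -670 + 97 = -573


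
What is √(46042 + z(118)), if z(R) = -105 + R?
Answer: √46055 ≈ 214.60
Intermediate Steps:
√(46042 + z(118)) = √(46042 + (-105 + 118)) = √(46042 + 13) = √46055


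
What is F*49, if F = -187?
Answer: -9163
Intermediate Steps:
F*49 = -187*49 = -9163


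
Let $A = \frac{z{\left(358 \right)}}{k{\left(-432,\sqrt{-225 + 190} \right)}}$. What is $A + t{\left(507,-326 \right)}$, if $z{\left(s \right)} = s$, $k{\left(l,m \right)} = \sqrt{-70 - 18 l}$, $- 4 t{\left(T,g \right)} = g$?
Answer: $\frac{163}{2} + \frac{179 \sqrt{7706}}{3853} \approx 85.578$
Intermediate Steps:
$t{\left(T,g \right)} = - \frac{g}{4}$
$A = \frac{179 \sqrt{7706}}{3853}$ ($A = \frac{358}{\sqrt{-70 - -7776}} = \frac{358}{\sqrt{-70 + 7776}} = \frac{358}{\sqrt{7706}} = 358 \frac{\sqrt{7706}}{7706} = \frac{179 \sqrt{7706}}{3853} \approx 4.0782$)
$A + t{\left(507,-326 \right)} = \frac{179 \sqrt{7706}}{3853} - - \frac{163}{2} = \frac{179 \sqrt{7706}}{3853} + \frac{163}{2} = \frac{163}{2} + \frac{179 \sqrt{7706}}{3853}$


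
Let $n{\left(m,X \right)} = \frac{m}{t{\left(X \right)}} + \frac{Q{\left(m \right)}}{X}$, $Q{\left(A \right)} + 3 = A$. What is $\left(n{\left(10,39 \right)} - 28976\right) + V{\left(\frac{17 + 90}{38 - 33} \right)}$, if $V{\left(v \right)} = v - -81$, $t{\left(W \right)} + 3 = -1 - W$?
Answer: $- \frac{242105581}{8385} \approx -28874.0$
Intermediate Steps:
$Q{\left(A \right)} = -3 + A$
$t{\left(W \right)} = -4 - W$ ($t{\left(W \right)} = -3 - \left(1 + W\right) = -4 - W$)
$V{\left(v \right)} = 81 + v$ ($V{\left(v \right)} = v + 81 = 81 + v$)
$n{\left(m,X \right)} = \frac{m}{-4 - X} + \frac{-3 + m}{X}$
$\left(n{\left(10,39 \right)} - 28976\right) + V{\left(\frac{17 + 90}{38 - 33} \right)} = \left(\frac{-12 - 117 + 4 \cdot 10}{39 \left(4 + 39\right)} - 28976\right) + \left(81 + \frac{17 + 90}{38 - 33}\right) = \left(\frac{-12 - 117 + 40}{39 \cdot 43} - 28976\right) + \left(81 + \frac{107}{5}\right) = \left(\frac{1}{39} \cdot \frac{1}{43} \left(-89\right) - 28976\right) + \left(81 + 107 \cdot \frac{1}{5}\right) = \left(- \frac{89}{1677} - 28976\right) + \left(81 + \frac{107}{5}\right) = - \frac{48592841}{1677} + \frac{512}{5} = - \frac{242105581}{8385}$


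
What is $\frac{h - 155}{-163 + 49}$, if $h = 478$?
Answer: $- \frac{17}{6} \approx -2.8333$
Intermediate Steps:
$\frac{h - 155}{-163 + 49} = \frac{478 - 155}{-163 + 49} = \frac{323}{-114} = 323 \left(- \frac{1}{114}\right) = - \frac{17}{6}$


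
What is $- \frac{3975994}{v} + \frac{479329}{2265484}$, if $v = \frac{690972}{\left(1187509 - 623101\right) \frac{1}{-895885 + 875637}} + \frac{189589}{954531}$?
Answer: $\frac{277730542158444687699}{1729224451815160196} \approx 160.61$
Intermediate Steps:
$v = - \frac{763291399019}{30792463}$ ($v = \frac{690972}{564408 \frac{1}{-20248}} + 189589 \cdot \frac{1}{954531} = \frac{690972}{564408 \left(- \frac{1}{20248}\right)} + \frac{189589}{954531} = \frac{690972}{- \frac{70551}{2531}} + \frac{189589}{954531} = 690972 \left(- \frac{2531}{70551}\right) + \frac{189589}{954531} = - \frac{582950044}{23517} + \frac{189589}{954531} = - \frac{763291399019}{30792463} \approx -24788.0$)
$- \frac{3975994}{v} + \frac{479329}{2265484} = - \frac{3975994}{- \frac{763291399019}{30792463}} + \frac{479329}{2265484} = \left(-3975994\right) \left(- \frac{30792463}{763291399019}\right) + 479329 \cdot \frac{1}{2265484} = \frac{122430648133222}{763291399019} + \frac{479329}{2265484} = \frac{277730542158444687699}{1729224451815160196}$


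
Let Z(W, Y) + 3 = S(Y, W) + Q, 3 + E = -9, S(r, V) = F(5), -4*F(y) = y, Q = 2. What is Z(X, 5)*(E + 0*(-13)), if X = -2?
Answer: 27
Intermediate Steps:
F(y) = -y/4
S(r, V) = -5/4 (S(r, V) = -1/4*5 = -5/4)
E = -12 (E = -3 - 9 = -12)
Z(W, Y) = -9/4 (Z(W, Y) = -3 + (-5/4 + 2) = -3 + 3/4 = -9/4)
Z(X, 5)*(E + 0*(-13)) = -9*(-12 + 0*(-13))/4 = -9*(-12 + 0)/4 = -9/4*(-12) = 27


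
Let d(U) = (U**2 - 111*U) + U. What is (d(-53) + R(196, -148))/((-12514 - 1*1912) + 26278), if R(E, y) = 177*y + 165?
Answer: -4348/2963 ≈ -1.4674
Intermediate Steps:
R(E, y) = 165 + 177*y
d(U) = U**2 - 110*U
(d(-53) + R(196, -148))/((-12514 - 1*1912) + 26278) = (-53*(-110 - 53) + (165 + 177*(-148)))/((-12514 - 1*1912) + 26278) = (-53*(-163) + (165 - 26196))/((-12514 - 1912) + 26278) = (8639 - 26031)/(-14426 + 26278) = -17392/11852 = -17392*1/11852 = -4348/2963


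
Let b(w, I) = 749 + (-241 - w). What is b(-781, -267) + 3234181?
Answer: 3235470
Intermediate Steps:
b(w, I) = 508 - w
b(-781, -267) + 3234181 = (508 - 1*(-781)) + 3234181 = (508 + 781) + 3234181 = 1289 + 3234181 = 3235470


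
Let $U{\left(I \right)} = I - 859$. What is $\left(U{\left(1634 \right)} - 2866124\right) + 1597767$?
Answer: $-1267582$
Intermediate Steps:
$U{\left(I \right)} = -859 + I$ ($U{\left(I \right)} = I - 859 = -859 + I$)
$\left(U{\left(1634 \right)} - 2866124\right) + 1597767 = \left(\left(-859 + 1634\right) - 2866124\right) + 1597767 = \left(775 - 2866124\right) + 1597767 = -2865349 + 1597767 = -1267582$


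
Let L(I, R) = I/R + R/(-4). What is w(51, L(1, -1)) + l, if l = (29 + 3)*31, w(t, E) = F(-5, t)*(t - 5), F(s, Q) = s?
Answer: 762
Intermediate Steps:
L(I, R) = -R/4 + I/R (L(I, R) = I/R + R*(-1/4) = I/R - R/4 = -R/4 + I/R)
w(t, E) = 25 - 5*t (w(t, E) = -5*(t - 5) = -5*(-5 + t) = 25 - 5*t)
l = 992 (l = 32*31 = 992)
w(51, L(1, -1)) + l = (25 - 5*51) + 992 = (25 - 255) + 992 = -230 + 992 = 762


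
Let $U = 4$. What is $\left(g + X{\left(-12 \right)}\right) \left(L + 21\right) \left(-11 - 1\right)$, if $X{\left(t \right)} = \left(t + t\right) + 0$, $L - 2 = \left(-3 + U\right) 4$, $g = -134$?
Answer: $51192$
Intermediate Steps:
$L = 6$ ($L = 2 + \left(-3 + 4\right) 4 = 2 + 1 \cdot 4 = 2 + 4 = 6$)
$X{\left(t \right)} = 2 t$ ($X{\left(t \right)} = 2 t + 0 = 2 t$)
$\left(g + X{\left(-12 \right)}\right) \left(L + 21\right) \left(-11 - 1\right) = \left(-134 + 2 \left(-12\right)\right) \left(6 + 21\right) \left(-11 - 1\right) = \left(-134 - 24\right) 27 \left(-12\right) = \left(-158\right) \left(-324\right) = 51192$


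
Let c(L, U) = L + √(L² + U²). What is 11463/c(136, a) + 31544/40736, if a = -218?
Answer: -1937719481/60498052 + 11463*√16505/23762 ≈ 29.946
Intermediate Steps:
11463/c(136, a) + 31544/40736 = 11463/(136 + √(136² + (-218)²)) + 31544/40736 = 11463/(136 + √(18496 + 47524)) + 31544*(1/40736) = 11463/(136 + √66020) + 3943/5092 = 11463/(136 + 2*√16505) + 3943/5092 = 3943/5092 + 11463/(136 + 2*√16505)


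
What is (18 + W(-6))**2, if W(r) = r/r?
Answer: 361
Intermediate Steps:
W(r) = 1
(18 + W(-6))**2 = (18 + 1)**2 = 19**2 = 361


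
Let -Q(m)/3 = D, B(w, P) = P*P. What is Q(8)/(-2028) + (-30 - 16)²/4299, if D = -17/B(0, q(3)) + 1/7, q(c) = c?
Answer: 14940553/30514302 ≈ 0.48962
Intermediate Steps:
B(w, P) = P²
D = -110/63 (D = -17/(3²) + 1/7 = -17/9 + 1*(⅐) = -17*⅑ + ⅐ = -17/9 + ⅐ = -110/63 ≈ -1.7460)
Q(m) = 110/21 (Q(m) = -3*(-110/63) = 110/21)
Q(8)/(-2028) + (-30 - 16)²/4299 = (110/21)/(-2028) + (-30 - 16)²/4299 = (110/21)*(-1/2028) + (-46)²*(1/4299) = -55/21294 + 2116*(1/4299) = -55/21294 + 2116/4299 = 14940553/30514302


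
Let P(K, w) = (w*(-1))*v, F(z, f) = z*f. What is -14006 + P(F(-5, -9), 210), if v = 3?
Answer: -14636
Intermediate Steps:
F(z, f) = f*z
P(K, w) = -3*w (P(K, w) = (w*(-1))*3 = -w*3 = -3*w)
-14006 + P(F(-5, -9), 210) = -14006 - 3*210 = -14006 - 630 = -14636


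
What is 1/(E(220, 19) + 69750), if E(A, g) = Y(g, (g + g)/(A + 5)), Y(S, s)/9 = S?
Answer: 1/69921 ≈ 1.4302e-5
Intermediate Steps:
Y(S, s) = 9*S
E(A, g) = 9*g
1/(E(220, 19) + 69750) = 1/(9*19 + 69750) = 1/(171 + 69750) = 1/69921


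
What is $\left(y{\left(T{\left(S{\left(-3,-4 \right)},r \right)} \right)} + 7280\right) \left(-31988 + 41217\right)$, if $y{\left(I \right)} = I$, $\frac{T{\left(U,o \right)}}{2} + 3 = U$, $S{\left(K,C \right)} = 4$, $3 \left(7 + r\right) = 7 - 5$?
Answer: $67205578$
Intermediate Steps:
$r = - \frac{19}{3}$ ($r = -7 + \frac{7 - 5}{3} = -7 + \frac{1}{3} \cdot 2 = -7 + \frac{2}{3} = - \frac{19}{3} \approx -6.3333$)
$T{\left(U,o \right)} = -6 + 2 U$
$\left(y{\left(T{\left(S{\left(-3,-4 \right)},r \right)} \right)} + 7280\right) \left(-31988 + 41217\right) = \left(\left(-6 + 2 \cdot 4\right) + 7280\right) \left(-31988 + 41217\right) = \left(\left(-6 + 8\right) + 7280\right) 9229 = \left(2 + 7280\right) 9229 = 7282 \cdot 9229 = 67205578$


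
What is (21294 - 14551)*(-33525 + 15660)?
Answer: -120463695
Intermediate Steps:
(21294 - 14551)*(-33525 + 15660) = 6743*(-17865) = -120463695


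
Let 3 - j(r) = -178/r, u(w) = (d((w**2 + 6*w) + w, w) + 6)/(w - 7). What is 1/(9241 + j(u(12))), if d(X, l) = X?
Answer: 117/1081993 ≈ 0.00010813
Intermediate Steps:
u(w) = (6 + w**2 + 7*w)/(-7 + w) (u(w) = (((w**2 + 6*w) + w) + 6)/(w - 7) = ((w**2 + 7*w) + 6)/(-7 + w) = (6 + w**2 + 7*w)/(-7 + w))
j(r) = 3 + 178/r (j(r) = 3 - (-178)/r = 3 + 178/r)
1/(9241 + j(u(12))) = 1/(9241 + (3 + 178/(((6 + 12*(7 + 12))/(-7 + 12))))) = 1/(9241 + (3 + 178/(((6 + 12*19)/5)))) = 1/(9241 + (3 + 178/(((6 + 228)/5)))) = 1/(9241 + (3 + 178/(((1/5)*234)))) = 1/(9241 + (3 + 178/(234/5))) = 1/(9241 + (3 + 178*(5/234))) = 1/(9241 + (3 + 445/117)) = 1/(9241 + 796/117) = 1/(1081993/117) = 117/1081993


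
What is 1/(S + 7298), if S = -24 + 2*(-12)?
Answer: 1/7250 ≈ 0.00013793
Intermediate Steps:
S = -48 (S = -24 - 24 = -48)
1/(S + 7298) = 1/(-48 + 7298) = 1/7250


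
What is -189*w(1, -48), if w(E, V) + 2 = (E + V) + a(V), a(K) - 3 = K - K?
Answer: 8694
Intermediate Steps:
a(K) = 3 (a(K) = 3 + (K - K) = 3 + 0 = 3)
w(E, V) = 1 + E + V (w(E, V) = -2 + ((E + V) + 3) = -2 + (3 + E + V) = 1 + E + V)
-189*w(1, -48) = -189*(1 + 1 - 48) = -189*(-46) = 8694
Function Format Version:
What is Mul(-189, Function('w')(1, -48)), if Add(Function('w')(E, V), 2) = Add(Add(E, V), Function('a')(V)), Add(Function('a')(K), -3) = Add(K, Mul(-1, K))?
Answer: 8694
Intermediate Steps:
Function('a')(K) = 3 (Function('a')(K) = Add(3, Add(K, Mul(-1, K))) = Add(3, 0) = 3)
Function('w')(E, V) = Add(1, E, V) (Function('w')(E, V) = Add(-2, Add(Add(E, V), 3)) = Add(-2, Add(3, E, V)) = Add(1, E, V))
Mul(-189, Function('w')(1, -48)) = Mul(-189, Add(1, 1, -48)) = Mul(-189, -46) = 8694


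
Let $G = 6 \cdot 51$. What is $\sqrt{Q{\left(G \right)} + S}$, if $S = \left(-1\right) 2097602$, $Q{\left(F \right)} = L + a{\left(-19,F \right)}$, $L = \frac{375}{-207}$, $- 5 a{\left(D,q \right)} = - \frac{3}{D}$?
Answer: $\frac{2 i \sqrt{22532473593390}}{6555} \approx 1448.3 i$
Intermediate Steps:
$a{\left(D,q \right)} = \frac{3}{5 D}$ ($a{\left(D,q \right)} = - \frac{\left(-3\right) \frac{1}{D}}{5} = \frac{3}{5 D}$)
$L = - \frac{125}{69}$ ($L = 375 \left(- \frac{1}{207}\right) = - \frac{125}{69} \approx -1.8116$)
$G = 306$
$Q{\left(F \right)} = - \frac{12082}{6555}$ ($Q{\left(F \right)} = - \frac{125}{69} + \frac{3}{5 \left(-19\right)} = - \frac{125}{69} + \frac{3}{5} \left(- \frac{1}{19}\right) = - \frac{125}{69} - \frac{3}{95} = - \frac{12082}{6555}$)
$S = -2097602$
$\sqrt{Q{\left(G \right)} + S} = \sqrt{- \frac{12082}{6555} - 2097602} = \sqrt{- \frac{13749793192}{6555}} = \frac{2 i \sqrt{22532473593390}}{6555}$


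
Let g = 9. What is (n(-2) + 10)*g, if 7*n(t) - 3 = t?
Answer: 639/7 ≈ 91.286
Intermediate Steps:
n(t) = 3/7 + t/7
(n(-2) + 10)*g = ((3/7 + (⅐)*(-2)) + 10)*9 = ((3/7 - 2/7) + 10)*9 = (⅐ + 10)*9 = (71/7)*9 = 639/7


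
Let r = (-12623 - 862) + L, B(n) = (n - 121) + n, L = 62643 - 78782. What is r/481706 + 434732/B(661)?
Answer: 104688717184/289264453 ≈ 361.91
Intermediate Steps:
L = -16139
B(n) = -121 + 2*n (B(n) = (-121 + n) + n = -121 + 2*n)
r = -29624 (r = (-12623 - 862) - 16139 = -13485 - 16139 = -29624)
r/481706 + 434732/B(661) = -29624/481706 + 434732/(-121 + 2*661) = -29624*1/481706 + 434732/(-121 + 1322) = -14812/240853 + 434732/1201 = 104688717184/289264453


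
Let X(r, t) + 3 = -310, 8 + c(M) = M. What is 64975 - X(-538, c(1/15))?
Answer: 65288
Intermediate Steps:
c(M) = -8 + M
X(r, t) = -313 (X(r, t) = -3 - 310 = -313)
64975 - X(-538, c(1/15)) = 64975 - 1*(-313) = 64975 + 313 = 65288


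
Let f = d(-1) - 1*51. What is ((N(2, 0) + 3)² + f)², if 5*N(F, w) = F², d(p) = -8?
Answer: 1240996/625 ≈ 1985.6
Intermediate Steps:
N(F, w) = F²/5
f = -59 (f = -8 - 1*51 = -8 - 51 = -59)
((N(2, 0) + 3)² + f)² = (((⅕)*2² + 3)² - 59)² = (((⅕)*4 + 3)² - 59)² = ((⅘ + 3)² - 59)² = ((19/5)² - 59)² = (361/25 - 59)² = (-1114/25)² = 1240996/625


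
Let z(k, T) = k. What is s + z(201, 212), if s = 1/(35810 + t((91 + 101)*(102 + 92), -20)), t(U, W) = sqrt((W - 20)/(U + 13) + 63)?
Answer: 9604156861550507/47781868294697 - sqrt(87466583183)/47781868294697 ≈ 201.00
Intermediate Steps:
t(U, W) = sqrt(63 + (-20 + W)/(13 + U)) (t(U, W) = sqrt((-20 + W)/(13 + U) + 63) = sqrt(63 + (-20 + W)/(13 + U)))
s = 1/(35810 + sqrt(87466583183)/37261) (s = 1/(35810 + sqrt((799 - 20 + 63*((91 + 101)*(102 + 92)))/(13 + (91 + 101)*(102 + 92)))) = 1/(35810 + sqrt((799 - 20 + 63*(192*194))/(13 + 192*194))) = 1/(35810 + sqrt((799 - 20 + 63*37248)/(13 + 37248))) = 1/(35810 + sqrt((799 - 20 + 2346624)/37261)) = 1/(35810 + sqrt((1/37261)*2347403)) = 1/(35810 + sqrt(2347403/37261)) = 1/(35810 + sqrt(87466583183)/37261) ≈ 2.7919e-5)
s + z(201, 212) = (1334316410/47781868294697 - sqrt(87466583183)/47781868294697) + 201 = 9604156861550507/47781868294697 - sqrt(87466583183)/47781868294697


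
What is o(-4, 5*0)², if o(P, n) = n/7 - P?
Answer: 16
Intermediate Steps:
o(P, n) = -P + n/7 (o(P, n) = n*(⅐) - P = n/7 - P = -P + n/7)
o(-4, 5*0)² = (-1*(-4) + (5*0)/7)² = (4 + (⅐)*0)² = (4 + 0)² = 4² = 16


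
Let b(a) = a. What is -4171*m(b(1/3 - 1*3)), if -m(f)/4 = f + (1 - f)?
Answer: 16684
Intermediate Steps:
m(f) = -4 (m(f) = -4*(f + (1 - f)) = -4*1 = -4)
-4171*m(b(1/3 - 1*3)) = -4171*(-4) = 16684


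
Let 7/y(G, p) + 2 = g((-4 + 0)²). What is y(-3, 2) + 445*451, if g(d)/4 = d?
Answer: 12443097/62 ≈ 2.0070e+5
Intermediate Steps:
g(d) = 4*d
y(G, p) = 7/62 (y(G, p) = 7/(-2 + 4*(-4 + 0)²) = 7/(-2 + 4*(-4)²) = 7/(-2 + 4*16) = 7/(-2 + 64) = 7/62)
y(-3, 2) + 445*451 = 7/62 + 445*451 = 7/62 + 200695 = 12443097/62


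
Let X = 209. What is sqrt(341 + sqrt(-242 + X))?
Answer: sqrt(341 + I*sqrt(33)) ≈ 18.467 + 0.1555*I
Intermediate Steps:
sqrt(341 + sqrt(-242 + X)) = sqrt(341 + sqrt(-242 + 209)) = sqrt(341 + sqrt(-33)) = sqrt(341 + I*sqrt(33))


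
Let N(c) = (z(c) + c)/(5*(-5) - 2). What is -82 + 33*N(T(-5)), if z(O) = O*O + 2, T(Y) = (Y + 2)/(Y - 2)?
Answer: -37570/441 ≈ -85.193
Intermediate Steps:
T(Y) = (2 + Y)/(-2 + Y)
z(O) = 2 + O² (z(O) = O² + 2 = 2 + O²)
N(c) = -2/27 - c/27 - c²/27 (N(c) = ((2 + c²) + c)/(5*(-5) - 2) = (2 + c + c²)/(-25 - 2) = (2 + c + c²)/(-27) = (2 + c + c²)*(-1/27) = -2/27 - c/27 - c²/27)
-82 + 33*N(T(-5)) = -82 + 33*(-2/27 - (2 - 5)/(27*(-2 - 5)) - (2 - 5)²/(-2 - 5)²/27) = -82 + 33*(-2/27 - (-3)/(27*(-7)) - (-3/(-7))²/27) = -82 + 33*(-2/27 - (-1)*(-3)/189 - (-⅐*(-3))²/27) = -82 + 33*(-2/27 - 1/27*3/7 - (3/7)²/27) = -82 + 33*(-2/27 - 1/63 - 1/27*9/49) = -82 + 33*(-2/27 - 1/63 - 1/147) = -82 + 33*(-128/1323) = -82 - 1408/441 = -37570/441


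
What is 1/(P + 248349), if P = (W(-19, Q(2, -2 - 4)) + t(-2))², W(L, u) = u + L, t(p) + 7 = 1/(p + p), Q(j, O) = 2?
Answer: 16/3982993 ≈ 4.0171e-6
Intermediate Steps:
t(p) = -7 + 1/(2*p) (t(p) = -7 + 1/(p + p) = -7 + 1/(2*p))
W(L, u) = L + u
P = 9409/16 (P = ((-19 + 2) + (-7 + (½)/(-2)))² = (-17 + (-7 + (½)*(-½)))² = (-17 + (-7 - ¼))² = (-17 - 29/4)² = (-97/4)² = 9409/16 ≈ 588.06)
1/(P + 248349) = 1/(9409/16 + 248349) = 1/(3982993/16) = 16/3982993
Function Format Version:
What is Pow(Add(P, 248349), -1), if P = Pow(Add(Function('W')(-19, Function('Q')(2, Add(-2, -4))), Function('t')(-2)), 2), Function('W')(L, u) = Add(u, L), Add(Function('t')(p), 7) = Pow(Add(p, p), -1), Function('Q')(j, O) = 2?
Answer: Rational(16, 3982993) ≈ 4.0171e-6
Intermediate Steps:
Function('t')(p) = Add(-7, Mul(Rational(1, 2), Pow(p, -1))) (Function('t')(p) = Add(-7, Pow(Add(p, p), -1)) = Add(-7, Pow(Mul(2, p), -1)) = Add(-7, Mul(Rational(1, 2), Pow(p, -1))))
Function('W')(L, u) = Add(L, u)
P = Rational(9409, 16) (P = Pow(Add(Add(-19, 2), Add(-7, Mul(Rational(1, 2), Pow(-2, -1)))), 2) = Pow(Add(-17, Add(-7, Mul(Rational(1, 2), Rational(-1, 2)))), 2) = Pow(Add(-17, Add(-7, Rational(-1, 4))), 2) = Pow(Add(-17, Rational(-29, 4)), 2) = Pow(Rational(-97, 4), 2) = Rational(9409, 16) ≈ 588.06)
Pow(Add(P, 248349), -1) = Pow(Add(Rational(9409, 16), 248349), -1) = Pow(Rational(3982993, 16), -1) = Rational(16, 3982993)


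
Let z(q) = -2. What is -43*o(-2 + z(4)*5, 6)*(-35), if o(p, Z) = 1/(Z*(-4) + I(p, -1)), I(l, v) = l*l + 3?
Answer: 1505/123 ≈ 12.236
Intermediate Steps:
I(l, v) = 3 + l**2 (I(l, v) = l**2 + 3 = 3 + l**2)
o(p, Z) = 1/(3 + p**2 - 4*Z) (o(p, Z) = 1/(Z*(-4) + (3 + p**2)) = 1/(-4*Z + (3 + p**2)) = 1/(3 + p**2 - 4*Z))
-43*o(-2 + z(4)*5, 6)*(-35) = -43/(3 + (-2 - 2*5)**2 - 4*6)*(-35) = -43/(3 + (-2 - 10)**2 - 24)*(-35) = -43/(3 + (-12)**2 - 24)*(-35) = -43/(3 + 144 - 24)*(-35) = -43/123*(-35) = 1505/123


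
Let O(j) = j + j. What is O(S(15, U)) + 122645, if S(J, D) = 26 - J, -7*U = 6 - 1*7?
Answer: 122667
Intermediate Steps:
U = ⅐ (U = -(6 - 1*7)/7 = -(6 - 7)/7 = -⅐*(-1) = ⅐ ≈ 0.14286)
O(j) = 2*j
O(S(15, U)) + 122645 = 2*(26 - 1*15) + 122645 = 2*(26 - 15) + 122645 = 2*11 + 122645 = 22 + 122645 = 122667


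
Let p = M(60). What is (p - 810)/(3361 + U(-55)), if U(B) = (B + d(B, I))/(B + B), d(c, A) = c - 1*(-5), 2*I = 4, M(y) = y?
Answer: -16500/73963 ≈ -0.22308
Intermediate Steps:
I = 2 (I = (½)*4 = 2)
p = 60
d(c, A) = 5 + c (d(c, A) = c + 5 = 5 + c)
U(B) = (5 + 2*B)/(2*B) (U(B) = (B + (5 + B))/(B + B) = (5 + 2*B)/((2*B)) = (5 + 2*B)*(1/(2*B)) = (5 + 2*B)/(2*B))
(p - 810)/(3361 + U(-55)) = (60 - 810)/(3361 + (5/2 - 55)/(-55)) = -750/(3361 - 1/55*(-105/2)) = -750/(3361 + 21/22) = -750/73963/22 = -750*22/73963 = -16500/73963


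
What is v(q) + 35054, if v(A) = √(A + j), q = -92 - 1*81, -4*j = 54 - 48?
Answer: 35054 + I*√698/2 ≈ 35054.0 + 13.21*I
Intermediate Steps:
j = -3/2 (j = -(54 - 48)/4 = -¼*6 = -3/2 ≈ -1.5000)
q = -173 (q = -92 - 81 = -173)
v(A) = √(-3/2 + A) (v(A) = √(A - 3/2) = √(-3/2 + A))
v(q) + 35054 = √(-6 + 4*(-173))/2 + 35054 = √(-6 - 692)/2 + 35054 = √(-698)/2 + 35054 = (I*√698)/2 + 35054 = I*√698/2 + 35054 = 35054 + I*√698/2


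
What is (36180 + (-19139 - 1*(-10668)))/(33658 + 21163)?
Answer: 27709/54821 ≈ 0.50544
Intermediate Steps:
(36180 + (-19139 - 1*(-10668)))/(33658 + 21163) = (36180 + (-19139 + 10668))/54821 = (36180 - 8471)*(1/54821) = 27709*(1/54821) = 27709/54821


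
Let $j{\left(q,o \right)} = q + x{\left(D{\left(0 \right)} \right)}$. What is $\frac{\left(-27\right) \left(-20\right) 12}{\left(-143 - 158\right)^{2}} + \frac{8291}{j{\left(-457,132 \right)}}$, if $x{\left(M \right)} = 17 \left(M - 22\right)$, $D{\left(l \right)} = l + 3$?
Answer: $- \frac{746118491}{70668780} \approx -10.558$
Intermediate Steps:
$D{\left(l \right)} = 3 + l$
$x{\left(M \right)} = -374 + 17 M$ ($x{\left(M \right)} = 17 \left(-22 + M\right) = -374 + 17 M$)
$j{\left(q,o \right)} = -323 + q$ ($j{\left(q,o \right)} = q - \left(374 - 17 \left(3 + 0\right)\right) = q + \left(-374 + 17 \cdot 3\right) = q + \left(-374 + 51\right) = q - 323 = -323 + q$)
$\frac{\left(-27\right) \left(-20\right) 12}{\left(-143 - 158\right)^{2}} + \frac{8291}{j{\left(-457,132 \right)}} = \frac{\left(-27\right) \left(-20\right) 12}{\left(-143 - 158\right)^{2}} + \frac{8291}{-323 - 457} = \frac{540 \cdot 12}{\left(-301\right)^{2}} + \frac{8291}{-780} = \frac{6480}{90601} + 8291 \left(- \frac{1}{780}\right) = 6480 \cdot \frac{1}{90601} - \frac{8291}{780} = \frac{6480}{90601} - \frac{8291}{780} = - \frac{746118491}{70668780}$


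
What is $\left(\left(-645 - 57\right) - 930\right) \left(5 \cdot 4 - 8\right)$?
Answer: $-19584$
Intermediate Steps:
$\left(\left(-645 - 57\right) - 930\right) \left(5 \cdot 4 - 8\right) = \left(-702 - 930\right) \left(20 - 8\right) = \left(-1632\right) 12 = -19584$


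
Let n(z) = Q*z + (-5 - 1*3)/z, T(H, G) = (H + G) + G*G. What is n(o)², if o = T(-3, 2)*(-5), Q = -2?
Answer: 209764/225 ≈ 932.28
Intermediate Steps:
T(H, G) = G + H + G² (T(H, G) = (G + H) + G² = G + H + G²)
o = -15 (o = (2 - 3 + 2²)*(-5) = (2 - 3 + 4)*(-5) = 3*(-5) = -15)
n(z) = -8/z - 2*z (n(z) = -2*z + (-5 - 1*3)/z = -2*z + (-5 - 3)/z = -2*z - 8/z = -8/z - 2*z)
n(o)² = (-8/(-15) - 2*(-15))² = (-8*(-1/15) + 30)² = (8/15 + 30)² = (458/15)² = 209764/225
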